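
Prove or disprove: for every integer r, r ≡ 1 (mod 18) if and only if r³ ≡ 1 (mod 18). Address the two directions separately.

(⟹) Suppose r ≡ 1 (mod 18). Write r = 18j + 1. Then (18j + 1)³ = 5832j³ + 972j² + 54j + 1 = 18(324j³ + 54j² + 3j) + 1, so r³ ≡ 1 (mod 18).

(⟸) This fails: take r = 7. Then 7³ = 343 ≡ 1 (mod 18), yet 7 ≡ 7 (mod 18), not 1.

The forward direction holds; the converse fails.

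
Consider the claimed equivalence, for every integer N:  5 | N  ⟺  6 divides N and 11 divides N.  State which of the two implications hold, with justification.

Both directions fail.

(⟹) This fails: take N = 5. Certainly 5 ∣ 5, but 6 ∤ 5.

(⟸) This fails: take N = 66. Both 6 ∣ 66 and 11 ∣ 66, yet 66 is not a multiple of 5 (since 66 = 13·5 + 1), so 5 ∤ 66.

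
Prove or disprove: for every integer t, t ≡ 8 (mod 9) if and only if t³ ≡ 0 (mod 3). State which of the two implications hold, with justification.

Forward direction. This fails: take t = 8. Then 8 ≡ 8 (mod 9), but 8³ = 512 ≡ 2 (mod 3), not 0.

Converse. This fails: take t = 0. Then 0³ = 0 ≡ 0 (mod 3), yet 0 ≡ 0 (mod 9), not 8.

Neither implication holds.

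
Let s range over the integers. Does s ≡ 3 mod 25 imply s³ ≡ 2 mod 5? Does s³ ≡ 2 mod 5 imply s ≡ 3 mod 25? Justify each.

[⇒] Suppose s ≡ 3 (mod 25). Then s³ ≡ 3³ = 27 (mod 25), and since 5 ∣ 25, also s³ ≡ 2 (mod 5).

[⇐] This fails: take s = 8. Then 8³ = 512 ≡ 2 (mod 5), yet 8 ≡ 8 (mod 25), not 3.

Only the forward implication holds.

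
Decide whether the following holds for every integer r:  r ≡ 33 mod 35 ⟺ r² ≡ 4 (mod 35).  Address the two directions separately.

The forward direction holds; the converse fails.

[⇐] This fails: take r = 2. Then 2² = 4 ≡ 4 (mod 35), yet 2 ≡ 2 (mod 35), not 33.

[⇒] Suppose r ≡ 33 mod 35. Write r = 35j + 33. Then (35j + 33)² = 1225j² + 2310j + 1089 = 35(35j² + 66j + 31) + 4, so r² ≡ 4 (mod 35).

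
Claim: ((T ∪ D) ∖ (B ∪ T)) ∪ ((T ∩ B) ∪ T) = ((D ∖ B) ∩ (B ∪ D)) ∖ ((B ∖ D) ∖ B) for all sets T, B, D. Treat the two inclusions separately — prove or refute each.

(⊆) This inclusion fails. Take T = {1}, B = ∅, D = ∅; then 1 ∈ ((T ∪ D) ∖ (B ∪ T)) ∪ ((T ∩ B) ∪ T) but 1 ∉ ((D ∖ B) ∩ (B ∪ D)) ∖ ((B ∖ D) ∖ B).

(⊇) Let x ∈ ((D ∖ B) ∩ (B ∪ D)) ∖ ((B ∖ D) ∖ B). Then either x ∈ D and x ∉ T, B; or x ∈ T ∩ D and x ∉ B. In each case x ∈ ((T ∪ D) ∖ (B ∪ T)) ∪ ((T ∩ B) ∪ T), so ((D ∖ B) ∩ (B ∪ D)) ∖ ((B ∖ D) ∖ B) ⊆ ((T ∪ D) ∖ (B ∪ T)) ∪ ((T ∩ B) ∪ T).

Only the reverse inclusion holds.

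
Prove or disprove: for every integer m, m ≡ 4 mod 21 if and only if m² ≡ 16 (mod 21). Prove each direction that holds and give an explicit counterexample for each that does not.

Only the forward direction holds.

(⇒) Suppose m ≡ 4 mod 21. Write m = 21j + 4. Then (21j + 4)² = 441j² + 168j + 16 = 21(21j² + 8j) + 16, so m² ≡ 16 (mod 21).

(⇐) This fails: take m = 10. Then 10² = 100 ≡ 16 (mod 21), yet 10 ≡ 10 (mod 21), not 4.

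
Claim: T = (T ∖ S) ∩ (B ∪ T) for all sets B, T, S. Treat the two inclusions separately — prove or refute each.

(⟹) This inclusion fails. Take B = ∅, T = {1}, S = {1}; then 1 ∈ T but 1 ∉ (T ∖ S) ∩ (B ∪ T).

(⟸) Let x ∈ (T ∖ S) ∩ (B ∪ T). Then either x ∈ T and x ∉ B, S; or x ∈ B ∩ T and x ∉ S. In each case x ∈ T, so (T ∖ S) ∩ (B ∪ T) ⊆ T.

(⊆) fails; (⊇) holds.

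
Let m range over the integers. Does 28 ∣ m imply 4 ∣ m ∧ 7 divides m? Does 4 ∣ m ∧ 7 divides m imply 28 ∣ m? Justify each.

(⟹) If 28 ∣ m, write m = 28q. Since 28 = 7·4, m = 4·(7q), so 4 ∣ m; and since 28 = 4·7, m = 7·(4q), so 7 ∣ m.

(⟸) Suppose 4 ∣ m and 7 ∣ m. Any common multiple of 4 and 7 is a multiple of their lcm; here gcd(4, 7) = 1, so lcm(4, 7) = 4·7 = 28, so 28 ∣ m.

The biconditional holds.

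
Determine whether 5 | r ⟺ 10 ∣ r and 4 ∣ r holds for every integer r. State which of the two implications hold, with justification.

Only the converse holds.

(→) This fails: take r = 5. Certainly 5 ∣ 5, but 10 ∤ 5.

(←) Suppose 10 ∣ r and 4 ∣ r. Any common multiple of 10 and 4 is a multiple of their lcm; here lcm(10, 4) = 10·4/gcd(10, 4) = 40/2 = 20, so 20 ∣ r. Since 5 ∣ 20, it follows that 5 ∣ r.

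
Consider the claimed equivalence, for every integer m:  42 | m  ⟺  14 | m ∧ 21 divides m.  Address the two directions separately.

(⇒) If 42 ∣ m, write m = 42q. Since 42 = 3·14, m = 14·(3q), so 14 ∣ m; and since 42 = 2·21, m = 21·(2q), so 21 ∣ m.

(⇐) Suppose 14 ∣ m and 21 ∣ m. Any common multiple of 14 and 21 is a multiple of their lcm; here lcm(14, 21) = 14·21/gcd(14, 21) = 294/7 = 42, so 42 ∣ m.

Both implications hold.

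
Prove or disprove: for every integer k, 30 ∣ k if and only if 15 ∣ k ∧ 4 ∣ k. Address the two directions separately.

Only the reverse direction holds.

[⇐] Suppose 15 ∣ k and 4 ∣ k. Any common multiple of 15 and 4 is a multiple of their lcm; here gcd(15, 4) = 1, so lcm(15, 4) = 15·4 = 60, so 60 ∣ k. Since 30 ∣ 60, it follows that 30 ∣ k.

[⇒] This fails: take k = 30. Certainly 30 ∣ 30, but 4 ∤ 30.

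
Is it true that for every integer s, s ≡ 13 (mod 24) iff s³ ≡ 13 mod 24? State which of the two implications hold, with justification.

(←) Suppose s³ ≡ 13 (mod 24). The only residue r in {0, …, 23} with r³ ≡ 13 (mod 24) is r = 13, so s ≡ 13 (mod 24).

(→) Suppose s ≡ 13 (mod 24). Write s = 24j + 13. Then (24j + 13)³ = 13824j³ + 22464j² + 12168j + 2197 = 24(576j³ + 936j² + 507j + 91) + 13, so s³ ≡ 13 (mod 24).

The biconditional holds.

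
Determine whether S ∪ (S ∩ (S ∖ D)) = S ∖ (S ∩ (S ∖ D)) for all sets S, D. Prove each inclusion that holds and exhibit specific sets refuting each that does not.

The sets are not equal: only the reverse inclusion holds.

(⟹) This inclusion fails. Take S = {1}, D = ∅; then 1 ∈ S ∪ (S ∩ (S ∖ D)) but 1 ∉ S ∖ (S ∩ (S ∖ D)).

(⟸) Let x ∈ S ∖ (S ∩ (S ∖ D)). Then x ∈ S ∩ D, from which x ∈ S ∪ (S ∩ (S ∖ D)).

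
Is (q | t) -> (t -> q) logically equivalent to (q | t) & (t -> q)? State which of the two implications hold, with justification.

[⇒] This fails. Under t = F, q = F, the left side is true but the right side is false.

[⇐] Assume the antecedent. If t is true, the antecedent forces (t = T, q = T), and (q | t) -> (t -> q) holds there. If t is false, (q | t) -> (t -> q) reduces to true regardless of the other variables. Either way (q | t) -> (t -> q) holds.

The forward direction fails; the converse holds.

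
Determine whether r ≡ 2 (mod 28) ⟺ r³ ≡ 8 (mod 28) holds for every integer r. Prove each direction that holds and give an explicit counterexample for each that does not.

[⇒] Suppose r ≡ 2 (mod 28). Write r = 28j + 2. Then (28j + 2)³ = 21952j³ + 4704j² + 336j + 8 = 28(784j³ + 168j² + 12j) + 8, so r³ ≡ 8 (mod 28).

[⇐] This fails: take r = 4. Then 4³ = 64 ≡ 8 (mod 28), yet 4 ≡ 4 (mod 28), not 2.

Not equivalent: only (⇒) holds.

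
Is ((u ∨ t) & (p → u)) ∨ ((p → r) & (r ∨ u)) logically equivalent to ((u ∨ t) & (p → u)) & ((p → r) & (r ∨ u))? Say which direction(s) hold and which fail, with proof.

(⇒) fails; (⇐) holds.

(⇒) This fails. Under p = T, u = T, t = F, r = F, the left side is true but the right side is false.

(⇐) Assume the antecedent. If u is true, the consequent reduces to true regardless of the other variables. If u is false, the antecedent forces (p = F, u = F, t = T, r = T), and the consequent holds there. Either way the consequent holds.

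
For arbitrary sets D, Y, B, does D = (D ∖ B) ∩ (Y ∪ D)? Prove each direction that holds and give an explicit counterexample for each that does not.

(⊆) fails; (⊇) holds.

(⟹) This inclusion fails. Take D = {1}, Y = ∅, B = {1}; then 1 ∈ D but 1 ∉ (D ∖ B) ∩ (Y ∪ D).

(⟸) Let x ∈ (D ∖ B) ∩ (Y ∪ D). Then either x ∈ D and x ∉ Y, B; or x ∈ D ∩ Y and x ∉ B. In each case x ∈ D, so (D ∖ B) ∩ (Y ∪ D) ⊆ D.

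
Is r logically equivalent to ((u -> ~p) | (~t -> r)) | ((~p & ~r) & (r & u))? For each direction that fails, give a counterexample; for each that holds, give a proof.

(⇒) Assume the antecedent. If r is true, the consequent reduces to true regardless of the other variables. If r is false, the antecedent cannot hold. Either way the consequent holds.

(⇐) This fails. Under p = F, u = F, t = F, r = F, the left side is false but the right side is true.

Only the forward implication holds.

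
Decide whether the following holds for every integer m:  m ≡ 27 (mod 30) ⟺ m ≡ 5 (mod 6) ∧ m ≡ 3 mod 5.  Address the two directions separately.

(⇒) fails and (⇐) fails.

Forward direction. This fails: m = 27 gives 27 ≡ 27 (mod 30) but 27 ≡ 3 (mod 6), so the conjunction on the right does not hold.

Converse. This fails: m = 23 satisfies both congruences on the right (23 ≡ 5 mod 6 and 23 ≡ 3 mod 5) yet 23 ≡ 23 (mod 30), not 27.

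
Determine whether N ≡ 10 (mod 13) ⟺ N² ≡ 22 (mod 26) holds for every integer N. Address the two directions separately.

Neither direction holds.

(⟹) This fails: take N = 23. Then 23 ≡ 10 (mod 13), but 23² = 529 ≡ 9 (mod 26), not 22.

(⟸) This fails: take N = 16. Then 16² = 256 ≡ 22 (mod 26), yet 16 ≡ 3 (mod 13), not 10.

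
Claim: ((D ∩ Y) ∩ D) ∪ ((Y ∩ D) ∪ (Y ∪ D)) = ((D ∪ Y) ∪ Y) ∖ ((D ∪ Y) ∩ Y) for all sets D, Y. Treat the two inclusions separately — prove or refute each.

Only the reverse inclusion holds.

Reverse inclusion. Let x ∈ ((D ∪ Y) ∪ Y) ∖ ((D ∪ Y) ∩ Y). Then x ∈ D and x ∉ Y, from which x ∈ ((D ∩ Y) ∩ D) ∪ ((Y ∩ D) ∪ (Y ∪ D)).

Forward inclusion. This inclusion fails. Take D = ∅, Y = {1}; then 1 ∈ ((D ∩ Y) ∩ D) ∪ ((Y ∩ D) ∪ (Y ∪ D)) but 1 ∉ ((D ∪ Y) ∪ Y) ∖ ((D ∪ Y) ∩ Y).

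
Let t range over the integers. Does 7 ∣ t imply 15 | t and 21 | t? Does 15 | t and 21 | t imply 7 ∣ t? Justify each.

Converse. Suppose 15 ∣ t and 21 ∣ t. Any common multiple of 15 and 21 is a multiple of their lcm; here lcm(15, 21) = 15·21/gcd(15, 21) = 315/3 = 105, so 105 ∣ t. Since 7 ∣ 105, it follows that 7 ∣ t.

Forward direction. This fails: take t = 7. Certainly 7 ∣ 7, but 15 ∤ 7.

Not equivalent: only (⇐) holds.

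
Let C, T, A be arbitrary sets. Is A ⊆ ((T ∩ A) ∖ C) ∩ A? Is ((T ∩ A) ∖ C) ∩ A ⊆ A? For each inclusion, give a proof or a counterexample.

The sets are not equal: only the reverse inclusion holds.

Reverse inclusion. Let x ∈ ((T ∩ A) ∖ C) ∩ A. Then x ∈ T ∩ A and x ∉ C, from which x ∈ A.

Forward inclusion. This inclusion fails. Take C = ∅, T = ∅, A = {1}; then 1 ∈ A but 1 ∉ ((T ∩ A) ∖ C) ∩ A.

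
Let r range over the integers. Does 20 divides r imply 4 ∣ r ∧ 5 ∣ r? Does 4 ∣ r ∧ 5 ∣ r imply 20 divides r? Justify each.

[⇒] If 20 ∣ r, write r = 20q. Since 20 = 5·4, r = 4·(5q), so 4 ∣ r; and since 20 = 4·5, r = 5·(4q), so 5 ∣ r.

[⇐] Suppose 4 ∣ r and 5 ∣ r. Any common multiple of 4 and 5 is a multiple of their lcm; here gcd(4, 5) = 1, so lcm(4, 5) = 4·5 = 20, so 20 ∣ r.

Both implications hold.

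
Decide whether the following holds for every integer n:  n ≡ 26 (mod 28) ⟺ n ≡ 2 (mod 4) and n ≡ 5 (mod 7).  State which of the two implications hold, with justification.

(⟸) If n ≡ 2 (mod 4) and n ≡ 5 (mod 7), then by the Chinese remainder theorem n ≡ 26 (mod 28). This is exactly n ≡ 26 (mod 28).

(⟹) Suppose n ≡ 26 (mod 28); write n = 28j + 26. Since 4 ∣ 28, reducing mod 4 gives n ≡ 26 ≡ 2 (mod 4); since 7 ∣ 28, reducing mod 7 gives n ≡ 26 ≡ 5 (mod 7).

Both directions hold.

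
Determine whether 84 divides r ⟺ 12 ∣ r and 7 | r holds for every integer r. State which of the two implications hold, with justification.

(→) If 84 ∣ r, write r = 84q. Since 84 = 7·12, r = 12·(7q), so 12 ∣ r; and since 84 = 12·7, r = 7·(12q), so 7 ∣ r.

(←) Suppose 12 ∣ r and 7 ∣ r. Any common multiple of 12 and 7 is a multiple of their lcm; here gcd(12, 7) = 1, so lcm(12, 7) = 12·7 = 84, so 84 ∣ r.

The biconditional holds.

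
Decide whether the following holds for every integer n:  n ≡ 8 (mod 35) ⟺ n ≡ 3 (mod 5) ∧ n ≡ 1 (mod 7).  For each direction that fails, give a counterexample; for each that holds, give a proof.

Both directions hold.

(⟹) Suppose n ≡ 8 (mod 35); write n = 35j + 8. Since 5 ∣ 35, reducing mod 5 gives n ≡ 8 ≡ 3 (mod 5); since 7 ∣ 35, reducing mod 7 gives n ≡ 8 ≡ 1 (mod 7).

(⟸) Conversely, if n ≡ 3 (mod 5) and n ≡ 1 (mod 7), then by the Chinese remainder theorem n ≡ 8 (mod 35). This is exactly n ≡ 8 (mod 35).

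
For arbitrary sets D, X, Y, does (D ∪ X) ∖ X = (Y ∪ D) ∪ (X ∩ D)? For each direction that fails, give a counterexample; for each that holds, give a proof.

The sets are not equal: only the forward inclusion holds.

Forward inclusion. Let x ∈ (D ∪ X) ∖ X. Then either x ∈ D and x ∉ X, Y; or x ∈ D ∩ Y and x ∉ X. In each case x ∈ (Y ∪ D) ∪ (X ∩ D), so (D ∪ X) ∖ X ⊆ (Y ∪ D) ∪ (X ∩ D).

Reverse inclusion. This inclusion fails. Take D = {1}, X = {1}, Y = ∅; then 1 ∈ (Y ∪ D) ∪ (X ∩ D) but 1 ∉ (D ∪ X) ∖ X.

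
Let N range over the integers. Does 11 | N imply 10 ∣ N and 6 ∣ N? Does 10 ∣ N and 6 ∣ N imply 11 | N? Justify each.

(⇒) This fails: take N = 11. Certainly 11 ∣ 11, but 10 ∤ 11.

(⇐) This fails: take N = 30. Both 10 ∣ 30 and 6 ∣ 30, yet 30 is not a multiple of 11 (since 30 = 2·11 + 8), so 11 ∤ 30.

(⇒) fails and (⇐) fails.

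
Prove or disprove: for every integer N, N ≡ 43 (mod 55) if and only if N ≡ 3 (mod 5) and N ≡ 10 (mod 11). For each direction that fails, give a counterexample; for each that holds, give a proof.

[⇒] Suppose N ≡ 43 (mod 55); write N = 55j + 43. Since 5 ∣ 55, reducing mod 5 gives N ≡ 43 ≡ 3 (mod 5); since 11 ∣ 55, reducing mod 11 gives N ≡ 43 ≡ 10 (mod 11).

[⇐] Conversely, if N ≡ 3 (mod 5) and N ≡ 10 (mod 11), then by the Chinese remainder theorem N ≡ 43 (mod 55). This is exactly N ≡ 43 (mod 55).

Equivalent; both directions hold.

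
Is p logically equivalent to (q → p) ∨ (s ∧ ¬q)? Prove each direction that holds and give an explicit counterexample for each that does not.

Converse. This fails. Under p = F, s = F, q = F, the left side is false but the right side is true.

Forward direction. Assume the antecedent. If p is true, (q → p) ∨ (s ∧ ¬q) reduces to true regardless of the other variables. If p is false, the antecedent cannot hold. Either way (q → p) ∨ (s ∧ ¬q) holds.

(⇒) holds; (⇐) fails.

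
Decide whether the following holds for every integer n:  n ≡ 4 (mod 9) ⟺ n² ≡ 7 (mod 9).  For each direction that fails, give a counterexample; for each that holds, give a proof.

(⇒) holds; (⇐) fails.

(⇒) Suppose n ≡ 4 (mod 9). Write n = 9j + 4. Then (9j + 4)² = 81j² + 72j + 16 = 9(9j² + 8j + 1) + 7, so n² ≡ 7 (mod 9).

(⇐) This fails: take n = 5. Then 5² = 25 ≡ 7 (mod 9), yet 5 ≡ 5 (mod 9), not 4.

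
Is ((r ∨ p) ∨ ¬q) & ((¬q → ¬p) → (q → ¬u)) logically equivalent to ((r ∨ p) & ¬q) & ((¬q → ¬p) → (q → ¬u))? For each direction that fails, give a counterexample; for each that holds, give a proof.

(⇒) fails; (⇐) holds.

[⇒] This fails. Under r = F, p = F, q = F, u = F, the left side is true but the right side is false.

[⇐] Assume the antecedent. If q is true, the antecedent cannot hold. If q is false, the consequent reduces to true regardless of the other variables. Either way the consequent holds.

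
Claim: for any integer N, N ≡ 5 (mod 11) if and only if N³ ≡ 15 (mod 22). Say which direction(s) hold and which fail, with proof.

(⟹) This fails: take N = 16. Then 16 ≡ 5 (mod 11), but 16³ = 4096 ≡ 4 (mod 22), not 15.

(⟸) Conversely, the residues r modulo 22 with r³ ≡ 15 (mod 22) are exactly {5}, and each is ≡ 5 (mod 11).

Only the reverse direction holds.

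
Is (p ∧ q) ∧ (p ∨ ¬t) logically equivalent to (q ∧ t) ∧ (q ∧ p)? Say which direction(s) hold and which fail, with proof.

The forward direction fails; the converse holds.

(⇒) This fails. Under t = F, p = T, q = T, the left side is true but the right side is false.

(⇐) Assume the antecedent. If t is true, the antecedent forces (t = T, p = T, q = T), and (p ∧ q) ∧ (p ∨ ¬t) holds there. If t is false, the antecedent cannot hold. Either way (p ∧ q) ∧ (p ∨ ¬t) holds.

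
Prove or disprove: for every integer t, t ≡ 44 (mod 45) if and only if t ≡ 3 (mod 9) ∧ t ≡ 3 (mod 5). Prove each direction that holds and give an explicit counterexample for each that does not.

[⇒] This fails: t = 44 gives 44 ≡ 44 (mod 45) but 44 ≡ 8 (mod 9), so the conjunction on the right does not hold.

[⇐] This fails: t = 3 satisfies both congruences on the right (3 ≡ 3 mod 9 and 3 ≡ 3 mod 5) yet 3 ≡ 3 (mod 45), not 44.

Both directions fail.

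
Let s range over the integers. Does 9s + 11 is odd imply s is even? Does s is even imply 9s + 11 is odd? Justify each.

Both implications hold.

[⇒] Suppose 9s + 11 is odd. Since 9 is odd, 9s and s have the same parity, so 9s + 11 ≡ s + 11 (mod 2). As 11 is odd, 9s + 11 is odd exactly when s is even. Thus s is even.

[⇐] Conversely, suppose s is even; write s = 2j. Then 9s + 11 = 9·(2j) + 11 = 2·9j + 11, which is odd.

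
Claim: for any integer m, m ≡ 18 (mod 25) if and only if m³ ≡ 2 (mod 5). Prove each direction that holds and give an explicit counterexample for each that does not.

(⇒) holds; (⇐) fails.

Forward direction. Suppose m ≡ 18 (mod 25). Then m³ ≡ 18³ = 5832 (mod 25), and since 5 ∣ 25, also m³ ≡ 2 (mod 5).

Converse. This fails: take m = 3. Then 3³ = 27 ≡ 2 (mod 5), yet 3 ≡ 3 (mod 25), not 18.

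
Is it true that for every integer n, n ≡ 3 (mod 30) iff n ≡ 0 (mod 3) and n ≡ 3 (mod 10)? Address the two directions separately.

Both directions hold; the statement is true.

(⇐) If n ≡ 0 (mod 3) and n ≡ 3 (mod 10), then by the Chinese remainder theorem n ≡ 3 (mod 30). This is exactly n ≡ 3 (mod 30).

(⇒) Suppose n ≡ 3 (mod 30); write n = 30j + 3. Since 3 ∣ 30, reducing mod 3 gives n ≡ 3 ≡ 0 (mod 3); since 10 ∣ 30, reducing mod 10 gives n ≡ 3 (mod 10).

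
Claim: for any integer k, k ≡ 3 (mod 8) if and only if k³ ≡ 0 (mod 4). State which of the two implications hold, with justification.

Forward direction. This fails: take k = 3. Then 3 ≡ 3 (mod 8), but 3³ = 27 ≡ 3 (mod 4), not 0.

Converse. This fails: take k = 0. Then 0³ = 0 ≡ 0 (mod 4), yet 0 ≡ 0 (mod 8), not 3.

Both directions fail.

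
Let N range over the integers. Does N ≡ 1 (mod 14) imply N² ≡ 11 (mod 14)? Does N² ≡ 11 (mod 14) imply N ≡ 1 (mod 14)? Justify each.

Forward direction. This fails: take N = 1. Then 1 ≡ 1 (mod 14), but 1² = 1 ≡ 1 (mod 14), not 11.

Converse. This fails: take N = 5. Then 5² = 25 ≡ 11 (mod 14), yet 5 ≡ 5 (mod 14), not 1.

Neither direction holds.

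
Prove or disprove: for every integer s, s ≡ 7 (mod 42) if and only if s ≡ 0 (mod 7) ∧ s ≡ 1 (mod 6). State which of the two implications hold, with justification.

Forward direction. Suppose s ≡ 7 (mod 42); write s = 42j + 7. Since 7 ∣ 42, reducing mod 7 gives s ≡ 7 ≡ 0 (mod 7); since 6 ∣ 42, reducing mod 6 gives s ≡ 7 ≡ 1 (mod 6).

Converse. If s ≡ 0 (mod 7) and s ≡ 1 (mod 6), then by the Chinese remainder theorem s ≡ 7 (mod 42). This is exactly s ≡ 7 (mod 42).

The biconditional holds.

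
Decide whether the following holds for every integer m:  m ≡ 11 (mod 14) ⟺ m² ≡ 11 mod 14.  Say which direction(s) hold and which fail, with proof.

Forward direction. This fails: take m = 11. Then 11 ≡ 11 (mod 14), but 11² = 121 ≡ 9 (mod 14), not 11.

Converse. This fails: take m = 5. Then 5² = 25 ≡ 11 (mod 14), yet 5 ≡ 5 (mod 14), not 11.

Both directions fail.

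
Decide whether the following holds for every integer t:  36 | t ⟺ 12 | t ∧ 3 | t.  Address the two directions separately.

Only the forward direction holds.

(⇐) This fails: take t = 12. Both 12 ∣ 12 and 3 ∣ 12, yet 12 is not a multiple of 36 (since 12 = 0·36 + 12), so 36 ∤ 12.

(⇒) If 36 ∣ t, write t = 36q. Since 36 = 3·12, t = 12·(3q), so 12 ∣ t; and since 36 = 12·3, t = 3·(12q), so 3 ∣ t.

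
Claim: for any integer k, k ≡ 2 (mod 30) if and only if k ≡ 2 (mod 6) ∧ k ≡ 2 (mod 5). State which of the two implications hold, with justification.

Both directions hold.

(→) Suppose k ≡ 2 (mod 30); write k = 30j + 2. Since 6 ∣ 30, reducing mod 6 gives k ≡ 2 (mod 6); since 5 ∣ 30, reducing mod 5 gives k ≡ 2 (mod 5).

(←) Conversely, if k ≡ 2 (mod 6) and k ≡ 2 (mod 5), then by the Chinese remainder theorem k ≡ 2 (mod 30). This is exactly k ≡ 2 (mod 30).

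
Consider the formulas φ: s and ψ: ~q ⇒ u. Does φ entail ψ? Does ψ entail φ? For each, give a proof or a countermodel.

Neither direction holds.

(→) This fails. Under u = F, q = F, s = T, the left side is true but the right side is false.

(←) This fails. Under u = T, q = F, s = F, the left side is false but the right side is true.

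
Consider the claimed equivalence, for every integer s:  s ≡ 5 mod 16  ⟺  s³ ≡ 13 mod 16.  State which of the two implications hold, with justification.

Equivalent; both directions hold.

Forward direction. Suppose s ≡ 5 mod 16. Write s = 16j + 5. Then (16j + 5)³ = 4096j³ + 3840j² + 1200j + 125 = 16(256j³ + 240j² + 75j + 7) + 13, so s³ ≡ 13 (mod 16).

Converse. Suppose s³ ≡ 13 (mod 16). The only residue r in {0, …, 15} with r³ ≡ 13 (mod 16) is r = 5, so s ≡ 5 (mod 16).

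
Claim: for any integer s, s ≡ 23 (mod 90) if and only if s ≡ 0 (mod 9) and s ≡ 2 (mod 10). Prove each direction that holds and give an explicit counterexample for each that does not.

(⟹) This fails: s = 23 gives 23 ≡ 23 (mod 90) but 23 ≡ 5 (mod 9), so the conjunction on the right does not hold.

(⟸) This fails: s = 72 satisfies both congruences on the right (72 ≡ 0 mod 9 and 72 ≡ 2 mod 10) yet 72 ≡ 72 (mod 90), not 23.

Both directions fail.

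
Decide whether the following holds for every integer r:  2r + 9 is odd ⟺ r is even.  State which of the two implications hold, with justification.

Only the reverse direction holds.

(→) This fails: take r = 5. Then 2r + 9 = 19, which is odd, yet r = 5 is odd, not even.

(←) Suppose r is even. Since 2 is even, 2r is even for every r, so 2r + 9 has the same parity as 9, which is odd. Hence 2r + 9 is odd.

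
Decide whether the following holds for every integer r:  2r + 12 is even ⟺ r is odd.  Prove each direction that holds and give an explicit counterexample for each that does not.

The forward direction fails; the converse holds.

[⇒] This fails: take r = 6. Then 2r + 12 = 24, which is even, yet r = 6 is even, not odd.

[⇐] Suppose r is odd. Since 2 is even, 2r is even for every r, so 2r + 12 has the same parity as 12, which is even. Hence 2r + 12 is even.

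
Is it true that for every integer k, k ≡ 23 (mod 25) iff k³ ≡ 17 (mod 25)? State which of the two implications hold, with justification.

(←) Suppose k³ ≡ 17 (mod 25). The only residue r in {0, …, 24} with r³ ≡ 17 (mod 25) is r = 23, so k ≡ 23 (mod 25).

(→) Suppose k ≡ 23 (mod 25). Write k = 25j + 23. Then (25j + 23)³ = 15625j³ + 43125j² + 39675j + 12167 = 25(625j³ + 1725j² + 1587j + 486) + 17, so k³ ≡ 17 (mod 25).

Both directions hold; the statement is true.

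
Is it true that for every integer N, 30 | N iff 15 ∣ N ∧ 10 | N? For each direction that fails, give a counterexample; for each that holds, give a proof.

Equivalent; both directions hold.

(⟹) If 30 ∣ N, write N = 30q. Since 30 = 2·15, N = 15·(2q), so 15 ∣ N; and since 30 = 3·10, N = 10·(3q), so 10 ∣ N.

(⟸) Suppose 15 ∣ N and 10 ∣ N. Any common multiple of 15 and 10 is a multiple of their lcm; here lcm(15, 10) = 15·10/gcd(15, 10) = 150/5 = 30, so 30 ∣ N.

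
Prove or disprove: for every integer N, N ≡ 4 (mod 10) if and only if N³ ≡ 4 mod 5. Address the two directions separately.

(⇒) Suppose N ≡ 4 (mod 10). Then N³ ≡ 4³ = 64 (mod 10), and since 5 ∣ 10, also N³ ≡ 4 (mod 5).

(⇐) This fails: take N = 9. Then 9³ = 729 ≡ 4 (mod 5), yet 9 ≡ 9 (mod 10), not 4.

Only the forward direction holds.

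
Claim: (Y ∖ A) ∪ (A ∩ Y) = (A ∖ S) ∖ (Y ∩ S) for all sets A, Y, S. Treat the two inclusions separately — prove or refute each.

(⟹) This inclusion fails. Take A = ∅, Y = {1}, S = ∅; then 1 ∈ (Y ∖ A) ∪ (A ∩ Y) but 1 ∉ (A ∖ S) ∖ (Y ∩ S).

(⟸) This inclusion fails. Take A = {1}, Y = ∅, S = ∅; then 1 ∈ (A ∖ S) ∖ (Y ∩ S) but 1 ∉ (Y ∖ A) ∪ (A ∩ Y).

Both inclusions fail.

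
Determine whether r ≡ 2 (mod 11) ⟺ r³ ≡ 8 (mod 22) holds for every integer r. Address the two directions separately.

Only the reverse direction holds.

(⇐) The residues r modulo 22 with r³ ≡ 8 (mod 22) are exactly {2}, and each is ≡ 2 (mod 11).

(⇒) This fails: take r = 13. Then 13 ≡ 2 (mod 11), but 13³ = 2197 ≡ 19 (mod 22), not 8.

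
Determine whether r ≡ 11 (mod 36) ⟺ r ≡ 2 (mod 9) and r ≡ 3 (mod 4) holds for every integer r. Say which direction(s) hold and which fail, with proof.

Forward direction. Suppose r ≡ 11 (mod 36); write r = 36j + 11. Since 9 ∣ 36, reducing mod 9 gives r ≡ 11 ≡ 2 (mod 9); since 4 ∣ 36, reducing mod 4 gives r ≡ 11 ≡ 3 (mod 4).

Converse. If r ≡ 2 (mod 9) and r ≡ 3 (mod 4), then by the Chinese remainder theorem r ≡ 11 (mod 36). This is exactly r ≡ 11 (mod 36).

The biconditional holds.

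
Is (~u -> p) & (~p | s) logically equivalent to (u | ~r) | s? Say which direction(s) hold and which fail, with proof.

The forward direction holds; the converse fails.

[⇐] This fails. Under s = F, r = F, p = F, u = F, the left side is false but the right side is true.

[⇒] Assume the antecedent. If s is true, (u | ~r) | s reduces to true regardless of the other variables. If s is false, the antecedent forces (s = F, r = F, p = F, u = T) or (s = F, r = T, p = F, u = T), and (u | ~r) | s holds there. Either way (u | ~r) | s holds.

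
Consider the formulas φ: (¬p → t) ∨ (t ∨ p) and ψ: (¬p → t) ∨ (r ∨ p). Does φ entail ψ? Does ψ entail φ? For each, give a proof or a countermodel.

(⇒) holds; (⇐) fails.

(⇒) Assume the antecedent. If t is true, (¬p → t) ∨ (r ∨ p) reduces to true regardless of the other variables. If t is false, the antecedent forces (r = F, t = F, p = T) or (r = T, t = F, p = T), and (¬p → t) ∨ (r ∨ p) holds there. Either way (¬p → t) ∨ (r ∨ p) holds.

(⇐) This fails. Under r = T, t = F, p = F, the left side is false but the right side is true.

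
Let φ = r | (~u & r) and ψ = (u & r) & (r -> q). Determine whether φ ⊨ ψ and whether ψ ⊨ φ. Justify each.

Converse. Assume the antecedent. If q is true, the antecedent forces (q = T, u = T, r = T), and r | (~u & r) holds there. If q is false, the antecedent cannot hold. Either way r | (~u & r) holds.

Forward direction. This fails. Under q = F, u = F, r = T, the left side is true but the right side is false.

Only the converse holds.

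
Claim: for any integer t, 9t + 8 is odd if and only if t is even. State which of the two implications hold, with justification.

Neither direction holds.

[⇒] This fails: t = 3 gives 9t + 8 = 35, which is odd, but 3 is odd, not even.

[⇐] This also fails: t = 4 is even, but 9t + 8 = 44 is even, not odd.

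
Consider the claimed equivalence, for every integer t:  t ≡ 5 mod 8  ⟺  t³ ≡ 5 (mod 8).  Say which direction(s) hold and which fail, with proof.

(⟹) Suppose t ≡ 5 mod 8. Write t = 8j + 5. Then (8j + 5)³ = 512j³ + 960j² + 600j + 125 = 8(64j³ + 120j² + 75j + 15) + 5, so t³ ≡ 5 (mod 8).

(⟸) Conversely, suppose t³ ≡ 5 (mod 8). The only residue r in {0, …, 7} with r³ ≡ 5 (mod 8) is r = 5, so t ≡ 5 (mod 8).

Equivalent; both directions hold.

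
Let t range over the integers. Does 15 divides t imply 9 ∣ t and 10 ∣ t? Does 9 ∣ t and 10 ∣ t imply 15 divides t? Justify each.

Only the converse holds.

[⇒] This fails: take t = 15. Certainly 15 ∣ 15, but 9 ∤ 15.

[⇐] Suppose 9 ∣ t and 10 ∣ t. Any common multiple of 9 and 10 is a multiple of their lcm; here gcd(9, 10) = 1, so lcm(9, 10) = 9·10 = 90, so 90 ∣ t. Since 15 ∣ 90, it follows that 15 ∣ t.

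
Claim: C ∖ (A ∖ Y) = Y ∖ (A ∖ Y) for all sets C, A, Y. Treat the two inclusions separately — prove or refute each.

Forward inclusion. This inclusion fails. Take C = {1}, A = ∅, Y = ∅; then 1 ∈ C ∖ (A ∖ Y) but 1 ∉ Y ∖ (A ∖ Y).

Reverse inclusion. This inclusion fails. Take C = ∅, A = ∅, Y = {1}; then 1 ∈ Y ∖ (A ∖ Y) but 1 ∉ C ∖ (A ∖ Y).

Both inclusions fail.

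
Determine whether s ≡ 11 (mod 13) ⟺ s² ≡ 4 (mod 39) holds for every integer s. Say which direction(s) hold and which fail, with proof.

Neither implication holds.

(⟹) This fails: take s = 24. Then 24 ≡ 11 (mod 13), but 24² = 576 ≡ 30 (mod 39), not 4.

(⟸) This fails: take s = 2. Then 2² = 4 ≡ 4 (mod 39), yet 2 ≡ 2 (mod 13), not 11.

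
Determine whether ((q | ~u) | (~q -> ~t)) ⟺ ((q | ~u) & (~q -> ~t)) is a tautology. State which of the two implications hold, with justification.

Forward direction. This fails. Under q = F, t = T, u = F, the left side is true but the right side is false.

Converse. Assume the antecedent. If q is true, (q | ~u) | (~q -> ~t) reduces to true regardless of the other variables. If q is false, the antecedent forces (q = F, t = F, u = F), and (q | ~u) | (~q -> ~t) holds there. Either way (q | ~u) | (~q -> ~t) holds.

Only the reverse direction holds.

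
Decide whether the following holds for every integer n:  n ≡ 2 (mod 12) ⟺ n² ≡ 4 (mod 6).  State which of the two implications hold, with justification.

(→) Suppose n ≡ 2 (mod 12). Then n² ≡ 2² = 4 (mod 12), and since 6 ∣ 12, also n² ≡ 4 (mod 6).

(←) This fails: take n = 4. Then 4² = 16 ≡ 4 (mod 6), yet 4 ≡ 4 (mod 12), not 2.

The forward direction holds; the converse fails.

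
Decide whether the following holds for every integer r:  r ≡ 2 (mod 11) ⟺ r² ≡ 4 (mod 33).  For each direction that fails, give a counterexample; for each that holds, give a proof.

Neither direction holds.

(→) This fails: take r = 24. Then 24 ≡ 2 (mod 11), but 24² = 576 ≡ 15 (mod 33), not 4.

(←) This fails: take r = 20. Then 20² = 400 ≡ 4 (mod 33), yet 20 ≡ 9 (mod 11), not 2.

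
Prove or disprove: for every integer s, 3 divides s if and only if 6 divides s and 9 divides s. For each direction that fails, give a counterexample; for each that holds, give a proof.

[⇒] This fails: take s = 3. Certainly 3 ∣ 3, but 6 ∤ 3.

[⇐] Suppose 6 ∣ s and 9 ∣ s. Any common multiple of 6 and 9 is a multiple of their lcm; here lcm(6, 9) = 6·9/gcd(6, 9) = 54/3 = 18, so 18 ∣ s. Since 3 ∣ 18, it follows that 3 ∣ s.

The forward direction fails; the converse holds.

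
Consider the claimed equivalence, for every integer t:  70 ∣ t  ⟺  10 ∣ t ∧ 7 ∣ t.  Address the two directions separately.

Both directions hold; the statement is true.

Forward direction. If 70 ∣ t, write t = 70q. Since 70 = 7·10, t = 10·(7q), so 10 ∣ t; and since 70 = 10·7, t = 7·(10q), so 7 ∣ t.

Converse. Suppose 10 ∣ t and 7 ∣ t. Any common multiple of 10 and 7 is a multiple of their lcm; here gcd(10, 7) = 1, so lcm(10, 7) = 10·7 = 70, so 70 ∣ t.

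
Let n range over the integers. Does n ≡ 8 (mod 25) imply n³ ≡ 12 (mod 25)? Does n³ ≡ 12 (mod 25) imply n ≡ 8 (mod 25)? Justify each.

Both directions hold; the statement is true.

(⟸) Suppose n³ ≡ 12 (mod 25). The only residue r in {0, …, 24} with r³ ≡ 12 (mod 25) is r = 8, so n ≡ 8 (mod 25).

(⟹) Suppose n ≡ 8 (mod 25). Write n = 25j + 8. Then (25j + 8)³ = 15625j³ + 15000j² + 4800j + 512 = 25(625j³ + 600j² + 192j + 20) + 12, so n³ ≡ 12 (mod 25).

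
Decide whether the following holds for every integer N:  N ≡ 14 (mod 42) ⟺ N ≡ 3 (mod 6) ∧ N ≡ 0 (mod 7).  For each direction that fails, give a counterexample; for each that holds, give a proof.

Both directions fail.

(⟹) This fails: N = 14 gives 14 ≡ 14 (mod 42) but 14 ≡ 2 (mod 6), so the conjunction on the right does not hold.

(⟸) This fails: N = 21 satisfies both congruences on the right (21 ≡ 3 mod 6 and 21 ≡ 0 mod 7) yet 21 ≡ 21 (mod 42), not 14.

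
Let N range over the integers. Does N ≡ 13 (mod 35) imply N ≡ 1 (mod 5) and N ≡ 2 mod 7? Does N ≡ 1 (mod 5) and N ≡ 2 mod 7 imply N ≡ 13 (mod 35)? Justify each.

Neither implication holds.

(⟹) This fails: N = 13 gives 13 ≡ 13 (mod 35) but 13 ≡ 3 (mod 5), so the conjunction on the right does not hold.

(⟸) This fails: N = 16 satisfies both congruences on the right (16 ≡ 1 mod 5 and 16 ≡ 2 mod 7) yet 16 ≡ 16 (mod 35), not 13.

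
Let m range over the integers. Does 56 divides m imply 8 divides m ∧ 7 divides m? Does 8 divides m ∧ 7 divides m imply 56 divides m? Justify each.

Both directions hold; the statement is true.

(⇒) If 56 ∣ m, write m = 56q. Since 56 = 7·8, m = 8·(7q), so 8 ∣ m; and since 56 = 8·7, m = 7·(8q), so 7 ∣ m.

(⇐) Suppose 8 ∣ m and 7 ∣ m. Any common multiple of 8 and 7 is a multiple of their lcm; here gcd(8, 7) = 1, so lcm(8, 7) = 8·7 = 56, so 56 ∣ m.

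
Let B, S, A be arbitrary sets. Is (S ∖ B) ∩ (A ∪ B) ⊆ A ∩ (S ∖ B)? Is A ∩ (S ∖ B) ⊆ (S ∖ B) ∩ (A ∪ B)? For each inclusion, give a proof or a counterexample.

Both inclusions hold; the sets are equal.

(⟹) Let x ∈ (S ∖ B) ∩ (A ∪ B). Then x ∈ S ∩ A and x ∉ B, from which x ∈ A ∩ (S ∖ B).

(⟸) Let x ∈ A ∩ (S ∖ B). Then x ∈ S ∩ A and x ∉ B, from which x ∈ (S ∖ B) ∩ (A ∪ B).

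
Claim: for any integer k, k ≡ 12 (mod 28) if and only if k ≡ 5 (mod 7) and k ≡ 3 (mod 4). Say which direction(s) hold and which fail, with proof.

(⟹) This fails: k = 12 gives 12 ≡ 12 (mod 28) but 12 ≡ 0 (mod 4), so the conjunction on the right does not hold.

(⟸) This fails: k = 19 satisfies both congruences on the right (19 ≡ 5 mod 7 and 19 ≡ 3 mod 4) yet 19 ≡ 19 (mod 28), not 12.

(⇒) fails and (⇐) fails.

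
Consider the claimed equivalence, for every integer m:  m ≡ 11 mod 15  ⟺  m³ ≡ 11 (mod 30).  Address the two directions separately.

(→) This fails: take m = 26. Then 26 ≡ 11 (mod 15), but 26³ = 17576 ≡ 26 (mod 30), not 11.

(←) Conversely, the residues r modulo 30 with r³ ≡ 11 (mod 30) are exactly {11}, and each is ≡ 11 (mod 15).

(⇒) fails; (⇐) holds.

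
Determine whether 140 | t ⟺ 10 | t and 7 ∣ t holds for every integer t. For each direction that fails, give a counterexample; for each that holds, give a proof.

Only the forward direction holds.

(→) If 140 ∣ t, write t = 140q. Since 140 = 14·10, t = 10·(14q), so 10 ∣ t; and since 140 = 20·7, t = 7·(20q), so 7 ∣ t.

(←) This fails: take t = 70. Both 10 ∣ 70 and 7 ∣ 70, yet 70 is not a multiple of 140 (since 70 = 0·140 + 70), so 140 ∤ 70.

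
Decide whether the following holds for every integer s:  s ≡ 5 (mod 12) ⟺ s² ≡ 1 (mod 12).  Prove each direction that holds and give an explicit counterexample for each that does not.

The forward direction holds; the converse fails.

(→) Suppose s ≡ 5 (mod 12). Write s = 12j + 5. Then (12j + 5)² = 144j² + 120j + 25 = 12(12j² + 10j + 2) + 1, so s² ≡ 1 (mod 12).

(←) This fails: take s = 1. Then 1² = 1 ≡ 1 (mod 12), yet 1 ≡ 1 (mod 12), not 5.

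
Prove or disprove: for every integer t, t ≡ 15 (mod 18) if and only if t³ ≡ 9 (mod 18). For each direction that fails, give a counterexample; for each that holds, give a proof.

Not equivalent: only (⇒) holds.

[⇒] Suppose t ≡ 15 (mod 18). Write t = 18j + 15. Then (18j + 15)³ = 5832j³ + 14580j² + 12150j + 3375 = 18(324j³ + 810j² + 675j + 187) + 9, so t³ ≡ 9 (mod 18).

[⇐] This fails: take t = 3. Then 3³ = 27 ≡ 9 (mod 18), yet 3 ≡ 3 (mod 18), not 15.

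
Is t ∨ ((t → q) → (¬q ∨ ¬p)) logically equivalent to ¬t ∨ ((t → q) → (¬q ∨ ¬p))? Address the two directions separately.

Forward direction. This fails. Under p = T, q = T, t = T, the left side is true but the right side is false.

Converse. This fails. Under p = T, q = T, t = F, the left side is false but the right side is true.

Both directions fail.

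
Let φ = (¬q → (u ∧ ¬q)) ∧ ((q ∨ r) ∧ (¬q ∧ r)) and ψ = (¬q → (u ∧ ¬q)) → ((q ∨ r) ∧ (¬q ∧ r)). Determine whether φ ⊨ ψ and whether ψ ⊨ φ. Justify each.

(⇒) holds; (⇐) fails.

[⇒] Assume the antecedent. If u is true, the antecedent forces (u = T, q = F, r = T), and the consequent holds there. If u is false, the antecedent cannot hold. Either way the consequent holds.

[⇐] This fails. Under u = F, q = F, r = F, the left side is false but the right side is true.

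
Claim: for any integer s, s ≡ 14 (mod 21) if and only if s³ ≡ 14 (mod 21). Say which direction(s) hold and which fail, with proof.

Both directions hold; the statement is true.

Forward direction. Suppose s ≡ 14 (mod 21). Write s = 21j + 14. Then (21j + 14)³ = 9261j³ + 18522j² + 12348j + 2744 = 21(441j³ + 882j² + 588j + 130) + 14, so s³ ≡ 14 (mod 21).

Converse. Suppose s³ ≡ 14 (mod 21). The only residue r in {0, …, 20} with r³ ≡ 14 (mod 21) is r = 14, so s ≡ 14 (mod 21).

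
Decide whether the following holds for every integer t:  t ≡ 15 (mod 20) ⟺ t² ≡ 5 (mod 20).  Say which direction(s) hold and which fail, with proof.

(⇒) holds; (⇐) fails.

(⇐) This fails: take t = 5. Then 5² = 25 ≡ 5 (mod 20), yet 5 ≡ 5 (mod 20), not 15.

(⇒) Suppose t ≡ 15 (mod 20). Write t = 20j + 15. Then (20j + 15)² = 400j² + 600j + 225 = 20(20j² + 30j + 11) + 5, so t² ≡ 5 (mod 20).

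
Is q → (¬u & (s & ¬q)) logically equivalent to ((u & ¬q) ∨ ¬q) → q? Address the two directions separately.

Both directions fail.

(→) This fails. Under q = F, s = F, u = F, the left side is true but the right side is false.

(←) This fails. Under q = T, s = F, u = F, the left side is false but the right side is true.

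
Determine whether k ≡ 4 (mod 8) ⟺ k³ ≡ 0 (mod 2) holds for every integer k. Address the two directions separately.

Only the forward direction holds.

(⟹) Suppose k ≡ 4 (mod 8). Then k³ ≡ 4³ = 64 (mod 8), and since 2 ∣ 8, also k³ ≡ 0 (mod 2).

(⟸) This fails: take k = 0. Then 0³ = 0 ≡ 0 (mod 2), yet 0 ≡ 0 (mod 8), not 4.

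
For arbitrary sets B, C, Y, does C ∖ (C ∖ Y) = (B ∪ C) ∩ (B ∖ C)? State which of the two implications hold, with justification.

(⊆) This inclusion fails. Take B = ∅, C = {1}, Y = {1}; then 1 ∈ C ∖ (C ∖ Y) but 1 ∉ (B ∪ C) ∩ (B ∖ C).

(⊇) This inclusion fails. Take B = {1}, C = ∅, Y = ∅; then 1 ∈ (B ∪ C) ∩ (B ∖ C) but 1 ∉ C ∖ (C ∖ Y).

(⊆) fails and (⊇) fails.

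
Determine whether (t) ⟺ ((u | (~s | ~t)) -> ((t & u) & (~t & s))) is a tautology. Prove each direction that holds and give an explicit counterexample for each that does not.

Only the converse holds.

[⇒] This fails. Under u = F, s = F, t = T, the left side is true but the right side is false.

[⇐] Assume the antecedent. If u is true, the antecedent cannot hold. If u is false, the antecedent forces (u = F, s = T, t = T), and t holds there. Either way t holds.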